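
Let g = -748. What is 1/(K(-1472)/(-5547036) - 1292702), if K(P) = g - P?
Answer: -1386759/1792666132999 ≈ -7.7357e-7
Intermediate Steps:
K(P) = -748 - P
1/(K(-1472)/(-5547036) - 1292702) = 1/((-748 - 1*(-1472))/(-5547036) - 1292702) = 1/((-748 + 1472)*(-1/5547036) - 1292702) = 1/(724*(-1/5547036) - 1292702) = 1/(-181/1386759 - 1292702) = 1/(-1792666132999/1386759) = -1386759/1792666132999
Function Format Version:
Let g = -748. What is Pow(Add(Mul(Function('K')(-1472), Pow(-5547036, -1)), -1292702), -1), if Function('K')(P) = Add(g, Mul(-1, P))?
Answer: Rational(-1386759, 1792666132999) ≈ -7.7357e-7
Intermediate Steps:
Function('K')(P) = Add(-748, Mul(-1, P))
Pow(Add(Mul(Function('K')(-1472), Pow(-5547036, -1)), -1292702), -1) = Pow(Add(Mul(Add(-748, Mul(-1, -1472)), Pow(-5547036, -1)), -1292702), -1) = Pow(Add(Mul(Add(-748, 1472), Rational(-1, 5547036)), -1292702), -1) = Pow(Add(Mul(724, Rational(-1, 5547036)), -1292702), -1) = Pow(Add(Rational(-181, 1386759), -1292702), -1) = Pow(Rational(-1792666132999, 1386759), -1) = Rational(-1386759, 1792666132999)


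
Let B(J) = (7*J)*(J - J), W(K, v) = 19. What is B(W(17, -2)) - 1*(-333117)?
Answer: 333117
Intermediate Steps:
B(J) = 0 (B(J) = (7*J)*0 = 0)
B(W(17, -2)) - 1*(-333117) = 0 - 1*(-333117) = 0 + 333117 = 333117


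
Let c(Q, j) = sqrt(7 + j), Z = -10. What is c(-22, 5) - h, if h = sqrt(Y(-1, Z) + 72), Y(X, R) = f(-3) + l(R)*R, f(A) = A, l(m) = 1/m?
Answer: -sqrt(70) + 2*sqrt(3) ≈ -4.9025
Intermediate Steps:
Y(X, R) = -2 (Y(X, R) = -3 + R/R = -3 + 1 = -2)
h = sqrt(70) (h = sqrt(-2 + 72) = sqrt(70) ≈ 8.3666)
c(-22, 5) - h = sqrt(7 + 5) - sqrt(70) = sqrt(12) - sqrt(70) = 2*sqrt(3) - sqrt(70) = -sqrt(70) + 2*sqrt(3)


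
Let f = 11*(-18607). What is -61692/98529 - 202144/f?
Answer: 2430037564/6722206711 ≈ 0.36149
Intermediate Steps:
f = -204677
-61692/98529 - 202144/f = -61692/98529 - 202144/(-204677) = -61692*1/98529 - 202144*(-1/204677) = -20564/32843 + 202144/204677 = 2430037564/6722206711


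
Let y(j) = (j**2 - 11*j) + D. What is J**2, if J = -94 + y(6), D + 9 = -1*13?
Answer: 21316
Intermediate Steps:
D = -22 (D = -9 - 1*13 = -9 - 13 = -22)
y(j) = -22 + j**2 - 11*j (y(j) = (j**2 - 11*j) - 22 = -22 + j**2 - 11*j)
J = -146 (J = -94 + (-22 + 6**2 - 11*6) = -94 + (-22 + 36 - 66) = -94 - 52 = -146)
J**2 = (-146)**2 = 21316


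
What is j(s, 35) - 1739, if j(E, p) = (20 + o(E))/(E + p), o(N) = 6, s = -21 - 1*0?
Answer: -12160/7 ≈ -1737.1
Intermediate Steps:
s = -21 (s = -21 + 0 = -21)
j(E, p) = 26/(E + p) (j(E, p) = (20 + 6)/(E + p) = 26/(E + p))
j(s, 35) - 1739 = 26/(-21 + 35) - 1739 = 26/14 - 1739 = 26*(1/14) - 1739 = 13/7 - 1739 = -12160/7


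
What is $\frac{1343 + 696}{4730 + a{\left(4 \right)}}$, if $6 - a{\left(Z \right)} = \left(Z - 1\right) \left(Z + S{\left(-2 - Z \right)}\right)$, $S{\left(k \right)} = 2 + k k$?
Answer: $\frac{2039}{4610} \approx 0.4423$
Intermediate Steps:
$S{\left(k \right)} = 2 + k^{2}$
$a{\left(Z \right)} = 6 - \left(-1 + Z\right) \left(2 + Z + \left(-2 - Z\right)^{2}\right)$ ($a{\left(Z \right)} = 6 - \left(Z - 1\right) \left(Z + \left(2 + \left(-2 - Z\right)^{2}\right)\right) = 6 - \left(-1 + Z\right) \left(2 + Z + \left(-2 - Z\right)^{2}\right)$)
$\frac{1343 + 696}{4730 + a{\left(4 \right)}} = \frac{1343 + 696}{4730 - \left(56 + 64\right)} = \frac{2039}{4730 - 120} = \frac{2039}{4610}$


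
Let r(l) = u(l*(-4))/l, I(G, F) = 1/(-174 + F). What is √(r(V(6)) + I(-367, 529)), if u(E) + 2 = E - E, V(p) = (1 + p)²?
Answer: I*√234655/2485 ≈ 0.19493*I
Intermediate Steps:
u(E) = -2 (u(E) = -2 + (E - E) = -2 + 0 = -2)
r(l) = -2/l
√(r(V(6)) + I(-367, 529)) = √(-2/(1 + 6)² + 1/(-174 + 529)) = √(-2/(7²) + 1/355) = √(-2/49 + 1/355) = √(-661/17395) = I*√234655/2485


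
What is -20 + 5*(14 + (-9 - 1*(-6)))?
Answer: 35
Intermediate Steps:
-20 + 5*(14 + (-9 - 1*(-6))) = -20 + 5*(14 + (-9 + 6)) = -20 + 5*(14 - 3) = -20 + 5*11 = -20 + 55 = 35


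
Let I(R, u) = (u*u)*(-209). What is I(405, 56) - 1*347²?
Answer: -775833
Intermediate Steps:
I(R, u) = -209*u² (I(R, u) = u²*(-209) = -209*u²)
I(405, 56) - 1*347² = -209*56² - 1*347² = -209*3136 - 1*120409 = -655424 - 120409 = -775833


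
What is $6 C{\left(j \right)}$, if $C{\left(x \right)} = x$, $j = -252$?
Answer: $-1512$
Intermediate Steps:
$6 C{\left(j \right)} = 6 \left(-252\right) = -1512$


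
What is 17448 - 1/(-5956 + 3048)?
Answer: 50738785/2908 ≈ 17448.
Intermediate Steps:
17448 - 1/(-5956 + 3048) = 17448 - 1/(-2908) = 17448 - 1*(-1/2908) = 17448 + 1/2908 = 50738785/2908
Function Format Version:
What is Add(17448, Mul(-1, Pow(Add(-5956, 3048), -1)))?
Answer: Rational(50738785, 2908) ≈ 17448.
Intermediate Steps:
Add(17448, Mul(-1, Pow(Add(-5956, 3048), -1))) = Add(17448, Mul(-1, Pow(-2908, -1))) = Add(17448, Mul(-1, Rational(-1, 2908))) = Add(17448, Rational(1, 2908)) = Rational(50738785, 2908)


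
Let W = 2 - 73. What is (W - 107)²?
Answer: 31684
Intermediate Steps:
W = -71
(W - 107)² = (-71 - 107)² = (-178)² = 31684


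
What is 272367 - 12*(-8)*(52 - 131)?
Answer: 264783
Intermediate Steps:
272367 - 12*(-8)*(52 - 131) = 272367 - (-96)*(-79) = 272367 - 1*7584 = 272367 - 7584 = 264783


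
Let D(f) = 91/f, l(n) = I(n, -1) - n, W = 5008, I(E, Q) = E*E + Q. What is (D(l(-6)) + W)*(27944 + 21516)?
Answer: 10160023740/41 ≈ 2.4781e+8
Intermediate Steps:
I(E, Q) = Q + E**2 (I(E, Q) = E**2 + Q = Q + E**2)
l(n) = -1 + n**2 - n (l(n) = (-1 + n**2) - n = -1 + n**2 - n)
(D(l(-6)) + W)*(27944 + 21516) = (91/(-1 + (-6)**2 - 1*(-6)) + 5008)*(27944 + 21516) = (91/(-1 + 36 + 6) + 5008)*49460 = (91/41 + 5008)*49460 = (205419/41)*49460 = 10160023740/41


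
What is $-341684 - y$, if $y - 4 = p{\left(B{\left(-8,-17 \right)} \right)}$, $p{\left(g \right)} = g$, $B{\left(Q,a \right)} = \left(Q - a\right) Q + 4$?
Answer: $-341620$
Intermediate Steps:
$B{\left(Q,a \right)} = 4 + Q \left(Q - a\right)$ ($B{\left(Q,a \right)} = Q \left(Q - a\right) + 4 = 4 + Q \left(Q - a\right)$)
$y = -64$ ($y = 4 + \left(4 + \left(-8\right)^{2} - \left(-8\right) \left(-17\right)\right) = 4 + \left(4 + 64 - 136\right) = 4 - 68 = -64$)
$-341684 - y = -341684 - -64 = -341684 + 64 = -341620$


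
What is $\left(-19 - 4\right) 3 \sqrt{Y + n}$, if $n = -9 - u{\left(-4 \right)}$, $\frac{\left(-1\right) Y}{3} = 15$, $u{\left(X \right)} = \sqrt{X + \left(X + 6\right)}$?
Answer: $- 69 \sqrt{-54 - i \sqrt{2}} \approx -6.639 + 507.09 i$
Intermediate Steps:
$u{\left(X \right)} = \sqrt{6 + 2 X}$ ($u{\left(X \right)} = \sqrt{X + \left(6 + X\right)} = \sqrt{6 + 2 X}$)
$Y = -45$ ($Y = \left(-3\right) 15 = -45$)
$n = -9 - i \sqrt{2}$ ($n = -9 - \sqrt{6 + 2 \left(-4\right)} = -9 - \sqrt{6 - 8} = -9 - \sqrt{-2} = -9 - i \sqrt{2} \approx -9.0 - 1.4142 i$)
$\left(-19 - 4\right) 3 \sqrt{Y + n} = \left(-19 - 4\right) 3 \sqrt{-45 - \left(9 + i \sqrt{2}\right)} = \left(-23\right) 3 \sqrt{-54 - i \sqrt{2}} = - 69 \sqrt{-54 - i \sqrt{2}}$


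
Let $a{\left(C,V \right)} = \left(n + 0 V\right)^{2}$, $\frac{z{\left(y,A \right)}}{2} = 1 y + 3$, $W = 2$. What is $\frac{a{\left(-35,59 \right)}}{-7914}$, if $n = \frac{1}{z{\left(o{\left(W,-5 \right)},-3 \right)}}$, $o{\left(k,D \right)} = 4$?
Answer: $- \frac{1}{1551144} \approx -6.4469 \cdot 10^{-7}$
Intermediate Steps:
$z{\left(y,A \right)} = 6 + 2 y$ ($z{\left(y,A \right)} = 2 \left(1 y + 3\right) = 2 \left(y + 3\right) = 2 \left(3 + y\right) = 6 + 2 y$)
$n = \frac{1}{14}$ ($n = \frac{1}{6 + 2 \cdot 4} = \frac{1}{6 + 8} = \frac{1}{14} \approx 0.071429$)
$a{\left(C,V \right)} = \frac{1}{196}$ ($a{\left(C,V \right)} = \left(\frac{1}{14} + 0 V\right)^{2} = \left(\frac{1}{14} + 0\right)^{2} = \left(\frac{1}{14}\right)^{2} = \frac{1}{196}$)
$\frac{a{\left(-35,59 \right)}}{-7914} = \frac{1}{196 \left(-7914\right)} = \frac{1}{196} \left(- \frac{1}{7914}\right) = - \frac{1}{1551144}$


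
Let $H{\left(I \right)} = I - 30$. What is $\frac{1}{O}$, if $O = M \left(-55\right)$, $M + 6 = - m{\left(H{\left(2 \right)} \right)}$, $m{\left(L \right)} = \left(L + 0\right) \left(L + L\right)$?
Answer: $\frac{1}{86570} \approx 1.1551 \cdot 10^{-5}$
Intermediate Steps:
$H{\left(I \right)} = -30 + I$ ($H{\left(I \right)} = I - 30 = -30 + I$)
$m{\left(L \right)} = 2 L^{2}$ ($m{\left(L \right)} = L 2 L = 2 L^{2}$)
$M = -1574$ ($M = -6 - 2 \left(-30 + 2\right)^{2} = -6 - 2 \left(-28\right)^{2} = -6 - 2 \cdot 784 = -6 - 1568 = -1574$)
$O = 86570$ ($O = \left(-1574\right) \left(-55\right) = 86570$)
$\frac{1}{O} = \frac{1}{86570}$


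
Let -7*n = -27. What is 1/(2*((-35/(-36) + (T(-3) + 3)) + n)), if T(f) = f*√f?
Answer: 248598/5607337 + 95256*I*√3/5607337 ≈ 0.044334 + 0.029424*I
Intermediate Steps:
n = 27/7 (n = -⅐*(-27) = 27/7 ≈ 3.8571)
T(f) = f^(3/2)
1/(2*((-35/(-36) + (T(-3) + 3)) + n)) = 1/(2*((-35/(-36) + ((-3)^(3/2) + 3)) + 27/7)) = 1/(2*((-35*(-1/36) + (-3*I*√3 + 3)) + 27/7)) = 1/(2*((35/36 + (3 - 3*I*√3)) + 27/7)) = 1/(2*((143/36 - 3*I*√3) + 27/7)) = 1/(2*(1973/252 - 3*I*√3)) = 1/(1973/126 - 6*I*√3)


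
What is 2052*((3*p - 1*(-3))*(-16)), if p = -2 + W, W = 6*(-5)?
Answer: 3053376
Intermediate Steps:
W = -30
p = -32 (p = -2 - 30 = -32)
2052*((3*p - 1*(-3))*(-16)) = 2052*((3*(-32) - 1*(-3))*(-16)) = 2052*((-96 + 3)*(-16)) = 2052*(-93*(-16)) = 2052*1488 = 3053376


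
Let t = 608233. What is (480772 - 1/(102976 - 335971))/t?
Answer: 112017472141/141715247835 ≈ 0.79044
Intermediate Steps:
(480772 - 1/(102976 - 335971))/t = (480772 - 1/(102976 - 335971))/608233 = (480772 - 1/(-232995))*(1/608233) = (480772 - 1*(-1/232995))*(1/608233) = (480772 + 1/232995)*(1/608233) = (112017472141/232995)*(1/608233) = 112017472141/141715247835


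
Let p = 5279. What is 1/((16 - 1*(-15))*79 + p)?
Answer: 1/7728 ≈ 0.00012940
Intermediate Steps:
1/((16 - 1*(-15))*79 + p) = 1/((16 - 1*(-15))*79 + 5279) = 1/((16 + 15)*79 + 5279) = 1/(31*79 + 5279) = 1/(2449 + 5279) = 1/7728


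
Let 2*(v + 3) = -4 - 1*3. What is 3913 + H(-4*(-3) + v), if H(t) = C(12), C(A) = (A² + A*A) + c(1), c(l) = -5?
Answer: 4196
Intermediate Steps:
v = -13/2 (v = -3 + (-4 - 1*3)/2 = -3 + (-4 - 3)/2 = -3 + (½)*(-7) = -3 - 7/2 = -13/2 ≈ -6.5000)
C(A) = -5 + 2*A² (C(A) = (A² + A*A) - 5 = (A² + A²) - 5 = 2*A² - 5 = -5 + 2*A²)
H(t) = 283 (H(t) = -5 + 2*12² = -5 + 2*144 = -5 + 288 = 283)
3913 + H(-4*(-3) + v) = 3913 + 283 = 4196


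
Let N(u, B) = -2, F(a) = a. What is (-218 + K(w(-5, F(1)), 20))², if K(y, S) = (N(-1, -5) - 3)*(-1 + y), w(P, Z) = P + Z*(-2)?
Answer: 31684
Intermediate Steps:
w(P, Z) = P - 2*Z
K(y, S) = 5 - 5*y (K(y, S) = (-2 - 3)*(-1 + y) = -5*(-1 + y) = 5 - 5*y)
(-218 + K(w(-5, F(1)), 20))² = (-218 + (5 - 5*(-5 - 2*1)))² = (-218 + (5 - 5*(-5 - 2)))² = (-218 + (5 - 5*(-7)))² = (-218 + (5 + 35))² = (-218 + 40)² = (-178)² = 31684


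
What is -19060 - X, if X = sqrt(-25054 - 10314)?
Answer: -19060 - 2*I*sqrt(8842) ≈ -19060.0 - 188.06*I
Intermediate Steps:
X = 2*I*sqrt(8842) (X = sqrt(-35368) = 2*I*sqrt(8842) ≈ 188.06*I)
-19060 - X = -19060 - 2*I*sqrt(8842)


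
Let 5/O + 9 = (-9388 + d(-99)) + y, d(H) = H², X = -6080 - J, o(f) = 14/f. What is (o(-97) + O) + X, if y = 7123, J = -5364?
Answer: -522870097/730119 ≈ -716.14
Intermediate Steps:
X = -716 (X = -6080 - 1*(-5364) = -6080 + 5364 = -716)
O = 5/7527 (O = 5/(-9 + ((-9388 + (-99)²) + 7123)) = 5/(-9 + ((-9388 + 9801) + 7123)) = 5/(-9 + (413 + 7123)) = 5/(-9 + 7536) = 5/7527 ≈ 0.00066428)
(o(-97) + O) + X = (14/(-97) + 5/7527) - 716 = (14*(-1/97) + 5/7527) - 716 = (-14/97 + 5/7527) - 716 = -104893/730119 - 716 = -522870097/730119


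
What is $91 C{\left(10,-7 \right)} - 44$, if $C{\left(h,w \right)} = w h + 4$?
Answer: $-6050$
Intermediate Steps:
$C{\left(h,w \right)} = 4 + h w$ ($C{\left(h,w \right)} = h w + 4 = 4 + h w$)
$91 C{\left(10,-7 \right)} - 44 = 91 \left(4 + 10 \left(-7\right)\right) - 44 = 91 \left(4 - 70\right) - 44 = 91 \left(-66\right) - 44 = -6006 - 44 = -6050$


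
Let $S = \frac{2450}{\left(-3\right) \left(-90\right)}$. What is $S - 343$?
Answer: $- \frac{9016}{27} \approx -333.93$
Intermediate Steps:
$S = \frac{245}{27}$ ($S = \frac{2450}{270} = 2450 \cdot \frac{1}{270} = \frac{245}{27} \approx 9.0741$)
$S - 343 = \frac{245}{27} - 343 = - \frac{9016}{27}$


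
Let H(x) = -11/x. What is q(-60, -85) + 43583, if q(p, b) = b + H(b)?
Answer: 3697341/85 ≈ 43498.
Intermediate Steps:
q(p, b) = b - 11/b
q(-60, -85) + 43583 = (-85 - 11/(-85)) + 43583 = (-85 - 11*(-1/85)) + 43583 = (-85 + 11/85) + 43583 = -7214/85 + 43583 = 3697341/85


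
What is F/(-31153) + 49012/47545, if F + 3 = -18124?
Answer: 2388719051/1481169385 ≈ 1.6127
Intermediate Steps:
F = -18127 (F = -3 - 18124 = -18127)
F/(-31153) + 49012/47545 = -18127/(-31153) + 49012/47545 = -18127*(-1/31153) + 49012*(1/47545) = 18127/31153 + 49012/47545 = 2388719051/1481169385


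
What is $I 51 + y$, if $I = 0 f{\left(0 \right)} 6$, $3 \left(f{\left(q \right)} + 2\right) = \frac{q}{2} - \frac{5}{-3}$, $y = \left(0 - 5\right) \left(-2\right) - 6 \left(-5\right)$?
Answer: $40$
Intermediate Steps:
$y = 40$ ($y = \left(-5\right) \left(-2\right) - -30 = 10 + 30 = 40$)
$f{\left(q \right)} = - \frac{13}{9} + \frac{q}{6}$ ($f{\left(q \right)} = -2 + \frac{\frac{q}{2} - \frac{5}{-3}}{3} = -2 + \frac{q \frac{1}{2} - - \frac{5}{3}}{3} = -2 + \frac{\frac{q}{2} + \frac{5}{3}}{3} = -2 + \frac{\frac{5}{3} + \frac{q}{2}}{3} = -2 + \left(\frac{5}{9} + \frac{q}{6}\right) = - \frac{13}{9} + \frac{q}{6}$)
$I = 0$ ($I = 0 \left(- \frac{13}{9} + \frac{1}{6} \cdot 0\right) 6 = 0 \left(- \frac{13}{9} + 0\right) 6 = 0 \left(- \frac{13}{9}\right) 6 = 0 \cdot 6 = 0$)
$I 51 + y = 0 \cdot 51 + 40 = 0 + 40 = 40$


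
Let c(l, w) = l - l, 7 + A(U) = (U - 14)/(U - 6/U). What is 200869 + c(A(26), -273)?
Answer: 200869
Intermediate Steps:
A(U) = -7 + (-14 + U)/(U - 6/U) (A(U) = -7 + (U - 14)/(U - 6/U) = -7 + (-14 + U)/(U - 6/U))
c(l, w) = 0
200869 + c(A(26), -273) = 200869 + 0 = 200869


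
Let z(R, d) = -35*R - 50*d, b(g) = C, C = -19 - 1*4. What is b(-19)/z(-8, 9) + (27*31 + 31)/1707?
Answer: 186821/290190 ≈ 0.64379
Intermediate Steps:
C = -23 (C = -19 - 4 = -23)
b(g) = -23
z(R, d) = -50*d - 35*R
b(-19)/z(-8, 9) + (27*31 + 31)/1707 = -23/(-50*9 - 35*(-8)) + (27*31 + 31)/1707 = -23/(-450 + 280) + (837 + 31)*(1/1707) = -23/(-170) + 868*(1/1707) = -23*(-1/170) + 868/1707 = 23/170 + 868/1707 = 186821/290190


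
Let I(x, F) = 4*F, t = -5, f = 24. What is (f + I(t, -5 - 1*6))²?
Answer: 400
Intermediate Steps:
(f + I(t, -5 - 1*6))² = (24 + 4*(-5 - 1*6))² = (24 + 4*(-5 - 6))² = (24 + 4*(-11))² = (24 - 44)² = (-20)² = 400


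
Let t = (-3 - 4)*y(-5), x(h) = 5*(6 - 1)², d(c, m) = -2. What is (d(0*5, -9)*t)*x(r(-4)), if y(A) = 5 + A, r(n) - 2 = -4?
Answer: 0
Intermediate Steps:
r(n) = -2 (r(n) = 2 - 4 = -2)
x(h) = 125 (x(h) = 5*5² = 5*25 = 125)
t = 0 (t = (-3 - 4)*(5 - 5) = -7*0 = 0)
(d(0*5, -9)*t)*x(r(-4)) = -2*0*125 = 0*125 = 0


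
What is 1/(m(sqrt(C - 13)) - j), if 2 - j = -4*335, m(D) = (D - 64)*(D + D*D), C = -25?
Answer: I/(2*(51*sqrt(38) + 526*I)) ≈ 0.00070037 + 0.00041861*I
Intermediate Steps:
m(D) = (-64 + D)*(D + D**2)
j = 1342 (j = 2 - (-4)*335 = 2 - 1*(-1340) = 2 + 1340 = 1342)
1/(m(sqrt(C - 13)) - j) = 1/(sqrt(-25 - 13)*(-64 + (sqrt(-25 - 13))**2 - 63*sqrt(-25 - 13)) - 1*1342) = 1/(sqrt(-38)*(-64 + (sqrt(-38))**2 - 63*I*sqrt(38)) - 1342) = 1/((I*sqrt(38))*(-64 + (I*sqrt(38))**2 - 63*I*sqrt(38)) - 1342) = 1/((I*sqrt(38))*(-64 - 38 - 63*I*sqrt(38)) - 1342) = 1/((I*sqrt(38))*(-102 - 63*I*sqrt(38)) - 1342) = 1/(I*sqrt(38)*(-102 - 63*I*sqrt(38)) - 1342) = 1/(-1342 + I*sqrt(38)*(-102 - 63*I*sqrt(38)))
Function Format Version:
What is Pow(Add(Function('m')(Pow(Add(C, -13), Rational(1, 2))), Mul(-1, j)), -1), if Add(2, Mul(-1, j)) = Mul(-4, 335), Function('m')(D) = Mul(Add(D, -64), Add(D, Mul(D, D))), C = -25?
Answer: Mul(Rational(1, 2), I, Pow(Add(Mul(51, Pow(38, Rational(1, 2))), Mul(526, I)), -1)) ≈ Add(0.00070037, Mul(0.00041861, I))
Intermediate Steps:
Function('m')(D) = Mul(Add(-64, D), Add(D, Pow(D, 2)))
j = 1342 (j = Add(2, Mul(-1, Mul(-4, 335))) = Add(2, Mul(-1, -1340)) = Add(2, 1340) = 1342)
Pow(Add(Function('m')(Pow(Add(C, -13), Rational(1, 2))), Mul(-1, j)), -1) = Pow(Add(Mul(Pow(Add(-25, -13), Rational(1, 2)), Add(-64, Pow(Pow(Add(-25, -13), Rational(1, 2)), 2), Mul(-63, Pow(Add(-25, -13), Rational(1, 2))))), Mul(-1, 1342)), -1) = Pow(Add(Mul(Pow(-38, Rational(1, 2)), Add(-64, Pow(Pow(-38, Rational(1, 2)), 2), Mul(-63, Pow(-38, Rational(1, 2))))), -1342), -1) = Pow(Add(Mul(Mul(I, Pow(38, Rational(1, 2))), Add(-64, Pow(Mul(I, Pow(38, Rational(1, 2))), 2), Mul(-63, Mul(I, Pow(38, Rational(1, 2)))))), -1342), -1) = Pow(Add(Mul(Mul(I, Pow(38, Rational(1, 2))), Add(-64, -38, Mul(-63, I, Pow(38, Rational(1, 2))))), -1342), -1) = Pow(Add(Mul(Mul(I, Pow(38, Rational(1, 2))), Add(-102, Mul(-63, I, Pow(38, Rational(1, 2))))), -1342), -1) = Pow(Add(Mul(I, Pow(38, Rational(1, 2)), Add(-102, Mul(-63, I, Pow(38, Rational(1, 2))))), -1342), -1) = Pow(Add(-1342, Mul(I, Pow(38, Rational(1, 2)), Add(-102, Mul(-63, I, Pow(38, Rational(1, 2)))))), -1)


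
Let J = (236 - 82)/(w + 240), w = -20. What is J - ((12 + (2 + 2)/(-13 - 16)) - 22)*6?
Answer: 17843/290 ≈ 61.528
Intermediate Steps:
J = 7/10 (J = (236 - 82)/(-20 + 240) = 154/220 = 154*(1/220) = 7/10 ≈ 0.70000)
J - ((12 + (2 + 2)/(-13 - 16)) - 22)*6 = 7/10 - ((12 + (2 + 2)/(-13 - 16)) - 22)*6 = 7/10 - ((12 + 4/(-29)) - 22)*6 = 7/10 - ((12 + 4*(-1/29)) - 22)*6 = 7/10 - ((12 - 4/29) - 22)*6 = 7/10 - (344/29 - 22)*6 = 7/10 - (-294)*6/29 = 7/10 - 1*(-1764/29) = 7/10 + 1764/29 = 17843/290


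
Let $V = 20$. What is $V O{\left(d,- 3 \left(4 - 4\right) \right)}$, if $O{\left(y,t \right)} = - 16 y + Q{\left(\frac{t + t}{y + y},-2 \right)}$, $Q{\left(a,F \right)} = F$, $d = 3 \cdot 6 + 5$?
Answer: $-7400$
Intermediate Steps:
$d = 23$ ($d = 18 + 5 = 23$)
$O{\left(y,t \right)} = -2 - 16 y$ ($O{\left(y,t \right)} = - 16 y - 2 = -2 - 16 y$)
$V O{\left(d,- 3 \left(4 - 4\right) \right)} = 20 \left(-2 - 368\right) = 20 \left(-370\right) = -7400$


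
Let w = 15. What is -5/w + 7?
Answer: 20/3 ≈ 6.6667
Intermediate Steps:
-5/w + 7 = -5/15 + 7 = (1/15)*(-5) + 7 = -⅓ + 7 = 20/3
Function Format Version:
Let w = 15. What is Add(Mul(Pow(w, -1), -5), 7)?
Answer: Rational(20, 3) ≈ 6.6667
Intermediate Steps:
Add(Mul(Pow(w, -1), -5), 7) = Add(Mul(Pow(15, -1), -5), 7) = Add(Mul(Rational(1, 15), -5), 7) = Add(Rational(-1, 3), 7) = Rational(20, 3)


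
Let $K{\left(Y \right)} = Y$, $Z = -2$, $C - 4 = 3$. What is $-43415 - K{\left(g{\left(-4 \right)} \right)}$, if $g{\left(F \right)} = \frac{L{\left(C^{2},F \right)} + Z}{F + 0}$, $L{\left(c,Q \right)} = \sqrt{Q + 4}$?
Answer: $- \frac{86831}{2} \approx -43416.0$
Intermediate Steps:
$C = 7$ ($C = 4 + 3 = 7$)
$L{\left(c,Q \right)} = \sqrt{4 + Q}$
$g{\left(F \right)} = \frac{-2 + \sqrt{4 + F}}{F}$ ($g{\left(F \right)} = \frac{\sqrt{4 + F} - 2}{F + 0} = \frac{-2 + \sqrt{4 + F}}{F}$)
$-43415 - K{\left(g{\left(-4 \right)} \right)} = -43415 - \frac{-2 + \sqrt{4 - 4}}{-4} = -43415 - - \frac{-2 + \sqrt{0}}{4} = -43415 - - \frac{-2 + 0}{4} = -43415 - \left(- \frac{1}{4}\right) \left(-2\right) = -43415 - \frac{1}{2} = - \frac{86831}{2}$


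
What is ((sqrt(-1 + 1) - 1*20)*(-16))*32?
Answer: 10240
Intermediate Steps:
((sqrt(-1 + 1) - 1*20)*(-16))*32 = ((sqrt(0) - 20)*(-16))*32 = ((0 - 20)*(-16))*32 = -20*(-16)*32 = 320*32 = 10240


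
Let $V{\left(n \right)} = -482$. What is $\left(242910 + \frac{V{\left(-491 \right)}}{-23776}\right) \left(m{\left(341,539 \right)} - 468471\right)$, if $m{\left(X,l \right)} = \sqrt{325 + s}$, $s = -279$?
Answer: $- \frac{1352810415673191}{11888} + \frac{2887714321 \sqrt{46}}{11888} \approx -1.1379 \cdot 10^{11}$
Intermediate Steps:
$m{\left(X,l \right)} = \sqrt{46}$ ($m{\left(X,l \right)} = \sqrt{325 - 279} = \sqrt{46}$)
$\left(242910 + \frac{V{\left(-491 \right)}}{-23776}\right) \left(m{\left(341,539 \right)} - 468471\right) = \left(242910 - \frac{482}{-23776}\right) \left(\sqrt{46} - 468471\right) = \left(242910 - - \frac{241}{11888}\right) \left(-468471 + \sqrt{46}\right) = \left(242910 + \frac{241}{11888}\right) \left(-468471 + \sqrt{46}\right) = \frac{2887714321 \left(-468471 + \sqrt{46}\right)}{11888} = - \frac{1352810415673191}{11888} + \frac{2887714321 \sqrt{46}}{11888}$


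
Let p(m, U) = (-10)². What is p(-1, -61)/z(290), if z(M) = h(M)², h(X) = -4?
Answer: 25/4 ≈ 6.2500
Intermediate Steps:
p(m, U) = 100
z(M) = 16 (z(M) = (-4)² = 16)
p(-1, -61)/z(290) = 100/16 = 100*(1/16) = 25/4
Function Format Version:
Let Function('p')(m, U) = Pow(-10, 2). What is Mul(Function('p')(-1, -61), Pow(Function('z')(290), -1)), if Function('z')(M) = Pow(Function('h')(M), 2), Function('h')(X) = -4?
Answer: Rational(25, 4) ≈ 6.2500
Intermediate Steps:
Function('p')(m, U) = 100
Function('z')(M) = 16 (Function('z')(M) = Pow(-4, 2) = 16)
Mul(Function('p')(-1, -61), Pow(Function('z')(290), -1)) = Mul(100, Pow(16, -1)) = Mul(100, Rational(1, 16)) = Rational(25, 4)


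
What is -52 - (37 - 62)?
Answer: -27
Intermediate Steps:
-52 - (37 - 62) = -52 - 1*(-25) = -52 + 25 = -27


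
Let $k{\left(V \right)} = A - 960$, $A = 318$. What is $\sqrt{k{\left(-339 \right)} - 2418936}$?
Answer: $3 i \sqrt{268842} \approx 1555.5 i$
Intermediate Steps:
$k{\left(V \right)} = -642$ ($k{\left(V \right)} = 318 - 960 = -642$)
$\sqrt{k{\left(-339 \right)} - 2418936} = \sqrt{-642 - 2418936} = \sqrt{-2419578} = 3 i \sqrt{268842}$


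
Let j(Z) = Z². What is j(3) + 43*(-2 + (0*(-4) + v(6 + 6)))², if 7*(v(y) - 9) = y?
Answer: 160444/49 ≈ 3274.4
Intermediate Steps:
v(y) = 9 + y/7
j(3) + 43*(-2 + (0*(-4) + v(6 + 6)))² = 3² + 43*(-2 + (0*(-4) + (9 + (6 + 6)/7)))² = 9 + 43*(-2 + (0 + (9 + (⅐)*12)))² = 9 + 43*(-2 + (0 + (9 + 12/7)))² = 9 + 43*(-2 + (0 + 75/7))² = 9 + 43*(-2 + 75/7)² = 9 + 43*(61/7)² = 9 + 43*(3721/49) = 9 + 160003/49 = 160444/49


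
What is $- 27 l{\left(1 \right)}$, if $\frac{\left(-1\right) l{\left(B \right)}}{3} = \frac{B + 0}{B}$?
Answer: $81$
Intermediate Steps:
$l{\left(B \right)} = -3$ ($l{\left(B \right)} = - 3 \frac{B + 0}{B} = - 3 \frac{B}{B} = \left(-3\right) 1 = -3$)
$- 27 l{\left(1 \right)} = \left(-27\right) \left(-3\right) = 81$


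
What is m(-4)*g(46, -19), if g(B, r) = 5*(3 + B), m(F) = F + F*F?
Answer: 2940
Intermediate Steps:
m(F) = F + F²
g(B, r) = 15 + 5*B
m(-4)*g(46, -19) = (-4*(1 - 4))*(15 + 5*46) = (-4*(-3))*(15 + 230) = 12*245 = 2940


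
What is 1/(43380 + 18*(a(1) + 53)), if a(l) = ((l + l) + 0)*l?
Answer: 1/44370 ≈ 2.2538e-5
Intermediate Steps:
a(l) = 2*l**2 (a(l) = (2*l + 0)*l = (2*l)*l = 2*l**2)
1/(43380 + 18*(a(1) + 53)) = 1/(43380 + 18*(2*1**2 + 53)) = 1/(43380 + 18*(2*1 + 53)) = 1/(43380 + 18*(2 + 53)) = 1/(43380 + 18*55) = 1/(43380 + 990) = 1/44370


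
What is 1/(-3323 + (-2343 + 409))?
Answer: -1/5257 ≈ -0.00019022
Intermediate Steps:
1/(-3323 + (-2343 + 409)) = 1/(-3323 - 1934) = 1/(-5257) = -1/5257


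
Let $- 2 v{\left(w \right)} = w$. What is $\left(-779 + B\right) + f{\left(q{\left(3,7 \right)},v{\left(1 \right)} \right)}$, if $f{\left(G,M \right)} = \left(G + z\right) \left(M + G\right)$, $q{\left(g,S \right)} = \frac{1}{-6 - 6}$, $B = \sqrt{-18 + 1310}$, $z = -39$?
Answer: $- \frac{108893}{144} + 2 \sqrt{323} \approx -720.26$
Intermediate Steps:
$v{\left(w \right)} = - \frac{w}{2}$
$B = 2 \sqrt{323}$ ($B = \sqrt{1292} = 2 \sqrt{323} \approx 35.944$)
$q{\left(g,S \right)} = - \frac{1}{12}$ ($q{\left(g,S \right)} = \frac{1}{-12} = - \frac{1}{12}$)
$f{\left(G,M \right)} = \left(-39 + G\right) \left(G + M\right)$ ($f{\left(G,M \right)} = \left(G - 39\right) \left(M + G\right) = \left(-39 + G\right) \left(G + M\right)$)
$\left(-779 + B\right) + f{\left(q{\left(3,7 \right)},v{\left(1 \right)} \right)} = \left(-779 + 2 \sqrt{323}\right) - \left(- \frac{13}{4} - \frac{1}{144} + \frac{469}{12} \left(- \frac{1}{2}\right) 1\right) = \left(-779 + 2 \sqrt{323}\right) + \left(\frac{1}{144} + \frac{13}{4} - - \frac{39}{2} - - \frac{1}{24}\right) = \left(-779 + 2 \sqrt{323}\right) + \left(\frac{1}{144} + \frac{13}{4} + \frac{39}{2} + \frac{1}{24}\right) = \left(-779 + 2 \sqrt{323}\right) + \frac{3283}{144} = - \frac{108893}{144} + 2 \sqrt{323}$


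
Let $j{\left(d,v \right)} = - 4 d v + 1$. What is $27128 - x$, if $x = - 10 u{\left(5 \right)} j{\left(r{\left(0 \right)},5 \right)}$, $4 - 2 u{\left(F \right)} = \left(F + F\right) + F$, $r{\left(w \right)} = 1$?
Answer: $28173$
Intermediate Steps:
$u{\left(F \right)} = 2 - \frac{3 F}{2}$ ($u{\left(F \right)} = 2 - \frac{\left(F + F\right) + F}{2} = 2 - \frac{2 F + F}{2} = 2 - \frac{3 F}{2}$)
$j{\left(d,v \right)} = 1 - 4 d v$ ($j{\left(d,v \right)} = - 4 d v + 1 = 1 - 4 d v$)
$x = -1045$ ($x = - 10 \left(2 - \frac{15}{2}\right) \left(1 - 4 \cdot 5\right) = - 10 \left(2 - \frac{15}{2}\right) \left(1 - 20\right) = \left(-10\right) \left(- \frac{11}{2}\right) \left(-19\right) = 55 \left(-19\right) = -1045$)
$27128 - x = 27128 - -1045 = 27128 + 1045 = 28173$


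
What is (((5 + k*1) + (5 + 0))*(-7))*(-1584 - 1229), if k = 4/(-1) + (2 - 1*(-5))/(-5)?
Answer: 452893/5 ≈ 90579.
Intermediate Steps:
k = -27/5 (k = 4*(-1) + (2 + 5)*(-⅕) = -4 + 7*(-⅕) = -4 - 7/5 = -27/5 ≈ -5.4000)
(((5 + k*1) + (5 + 0))*(-7))*(-1584 - 1229) = (((5 - 27/5*1) + (5 + 0))*(-7))*(-1584 - 1229) = (((5 - 27/5) + 5)*(-7))*(-2813) = ((-⅖ + 5)*(-7))*(-2813) = ((23/5)*(-7))*(-2813) = -161/5*(-2813) = 452893/5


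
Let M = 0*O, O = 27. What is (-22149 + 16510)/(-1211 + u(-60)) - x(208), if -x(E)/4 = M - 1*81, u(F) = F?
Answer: -406165/1271 ≈ -319.56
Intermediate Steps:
M = 0 (M = 0*27 = 0)
x(E) = 324 (x(E) = -4*(0 - 1*81) = -4*(0 - 81) = -4*(-81) = 324)
(-22149 + 16510)/(-1211 + u(-60)) - x(208) = (-22149 + 16510)/(-1211 - 60) - 1*324 = -5639/(-1271) - 324 = -5639*(-1/1271) - 324 = 5639/1271 - 324 = -406165/1271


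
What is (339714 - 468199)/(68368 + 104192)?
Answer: -25697/34512 ≈ -0.74458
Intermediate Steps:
(339714 - 468199)/(68368 + 104192) = -128485/172560 = -128485*1/172560 = -25697/34512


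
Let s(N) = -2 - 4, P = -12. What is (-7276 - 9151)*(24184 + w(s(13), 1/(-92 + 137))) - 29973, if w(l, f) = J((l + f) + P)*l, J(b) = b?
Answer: -5986087001/15 ≈ -3.9907e+8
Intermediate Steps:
s(N) = -6
w(l, f) = l*(-12 + f + l) (w(l, f) = ((l + f) - 12)*l = ((f + l) - 12)*l = (-12 + f + l)*l = l*(-12 + f + l))
(-7276 - 9151)*(24184 + w(s(13), 1/(-92 + 137))) - 29973 = (-7276 - 9151)*(24184 - 6*(-12 + 1/(-92 + 137) - 6)) - 29973 = -16427*(24184 - 6*(-12 + 1/45 - 6)) - 29973 = -16427*(24184 - 6*(-809/45)) - 29973 = -16427*(24184 + 1618/15) - 29973 = -16427*364378/15 - 29973 = -5985637406/15 - 29973 = -5986087001/15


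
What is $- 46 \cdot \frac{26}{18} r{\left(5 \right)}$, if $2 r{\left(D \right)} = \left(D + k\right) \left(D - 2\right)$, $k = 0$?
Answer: $- \frac{1495}{3} \approx -498.33$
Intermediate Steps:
$r{\left(D \right)} = \frac{D \left(-2 + D\right)}{2}$ ($r{\left(D \right)} = \frac{\left(D + 0\right) \left(D - 2\right)}{2} = \frac{D \left(-2 + D\right)}{2}$)
$- 46 \cdot \frac{26}{18} r{\left(5 \right)} = - 46 \cdot \frac{26}{18} \cdot \frac{1}{2} \cdot 5 \left(-2 + 5\right) = - 46 \cdot 26 \cdot \frac{1}{18} \cdot \frac{1}{2} \cdot 5 \cdot 3 = \left(-46\right) \frac{13}{9} \cdot \frac{15}{2} = \left(- \frac{598}{9}\right) \frac{15}{2} = - \frac{1495}{3}$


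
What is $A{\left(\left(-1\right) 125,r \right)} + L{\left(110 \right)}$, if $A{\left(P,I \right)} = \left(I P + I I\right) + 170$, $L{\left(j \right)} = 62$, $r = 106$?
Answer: $-1782$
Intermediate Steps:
$A{\left(P,I \right)} = 170 + I^{2} + I P$ ($A{\left(P,I \right)} = \left(I P + I^{2}\right) + 170 = \left(I^{2} + I P\right) + 170 = 170 + I^{2} + I P$)
$A{\left(\left(-1\right) 125,r \right)} + L{\left(110 \right)} = \left(170 + 106^{2} + 106 \left(\left(-1\right) 125\right)\right) + 62 = \left(170 + 11236 + 106 \left(-125\right)\right) + 62 = \left(170 + 11236 - 13250\right) + 62 = -1844 + 62 = -1782$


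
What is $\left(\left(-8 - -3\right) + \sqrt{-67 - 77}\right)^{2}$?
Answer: $\left(5 - 12 i\right)^{2} \approx -119.0 - 120.0 i$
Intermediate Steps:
$\left(\left(-8 - -3\right) + \sqrt{-67 - 77}\right)^{2} = \left(\left(-8 + 3\right) + \sqrt{-144}\right)^{2} = \left(-5 + 12 i\right)^{2}$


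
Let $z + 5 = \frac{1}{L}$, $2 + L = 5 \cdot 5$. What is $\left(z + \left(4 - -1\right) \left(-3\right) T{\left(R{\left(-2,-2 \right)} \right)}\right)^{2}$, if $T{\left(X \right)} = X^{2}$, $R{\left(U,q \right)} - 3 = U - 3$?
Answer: $\frac{2232036}{529} \approx 4219.4$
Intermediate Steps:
$L = 23$ ($L = -2 + 5 \cdot 5 = -2 + 25 = 23$)
$R{\left(U,q \right)} = U$ ($R{\left(U,q \right)} = 3 + \left(U - 3\right) = 3 + \left(-3 + U\right) = U$)
$z = - \frac{114}{23}$ ($z = -5 + \frac{1}{23} = - \frac{114}{23} \approx -4.9565$)
$\left(z + \left(4 - -1\right) \left(-3\right) T{\left(R{\left(-2,-2 \right)} \right)}\right)^{2} = \left(- \frac{114}{23} + \left(4 - -1\right) \left(-3\right) \left(-2\right)^{2}\right)^{2} = \left(- \frac{114}{23} + \left(4 + 1\right) \left(-3\right) 4\right)^{2} = \left(- \frac{114}{23} + 5 \left(-3\right) 4\right)^{2} = \left(- \frac{114}{23} - 60\right)^{2} = \left(- \frac{1494}{23}\right)^{2} = \frac{2232036}{529}$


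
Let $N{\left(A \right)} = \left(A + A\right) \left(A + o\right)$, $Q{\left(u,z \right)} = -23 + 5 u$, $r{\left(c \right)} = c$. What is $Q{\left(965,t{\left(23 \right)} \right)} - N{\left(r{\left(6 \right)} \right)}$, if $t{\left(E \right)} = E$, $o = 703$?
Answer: $-3706$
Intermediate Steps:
$N{\left(A \right)} = 2 A \left(703 + A\right)$ ($N{\left(A \right)} = \left(A + A\right) \left(A + 703\right) = 2 A \left(703 + A\right)$)
$Q{\left(965,t{\left(23 \right)} \right)} - N{\left(r{\left(6 \right)} \right)} = \left(-23 + 5 \cdot 965\right) - 2 \cdot 6 \left(703 + 6\right) = \left(-23 + 4825\right) - 2 \cdot 6 \cdot 709 = 4802 - 8508 = -3706$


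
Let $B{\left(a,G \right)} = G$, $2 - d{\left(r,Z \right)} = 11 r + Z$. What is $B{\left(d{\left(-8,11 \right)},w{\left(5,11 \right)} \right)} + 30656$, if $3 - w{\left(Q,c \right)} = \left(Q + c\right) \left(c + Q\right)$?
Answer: $30403$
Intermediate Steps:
$d{\left(r,Z \right)} = 2 - Z - 11 r$ ($d{\left(r,Z \right)} = 2 - \left(11 r + Z\right) = 2 - \left(Z + 11 r\right) = 2 - Z - 11 r$)
$w{\left(Q,c \right)} = 3 - \left(Q + c\right)^{2}$ ($w{\left(Q,c \right)} = 3 - \left(Q + c\right) \left(c + Q\right) = 3 - \left(Q + c\right) \left(Q + c\right) = 3 - \left(Q + c\right)^{2}$)
$B{\left(d{\left(-8,11 \right)},w{\left(5,11 \right)} \right)} + 30656 = \left(3 - \left(5 + 11\right)^{2}\right) + 30656 = \left(3 - 16^{2}\right) + 30656 = \left(3 - 256\right) + 30656 = -253 + 30656 = 30403$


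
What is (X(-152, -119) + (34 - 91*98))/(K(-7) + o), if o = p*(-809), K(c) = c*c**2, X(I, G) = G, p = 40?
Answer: 3001/10901 ≈ 0.27530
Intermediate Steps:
K(c) = c**3
o = -32360 (o = 40*(-809) = -32360)
(X(-152, -119) + (34 - 91*98))/(K(-7) + o) = (-119 + (34 - 91*98))/((-7)**3 - 32360) = (-119 + (34 - 8918))/(-343 - 32360) = (-119 - 8884)/(-32703) = -9003*(-1/32703) = 3001/10901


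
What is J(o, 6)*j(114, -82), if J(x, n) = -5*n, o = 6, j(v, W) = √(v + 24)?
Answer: -30*√138 ≈ -352.42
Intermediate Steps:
j(v, W) = √(24 + v)
J(o, 6)*j(114, -82) = (-5*6)*√(24 + 114) = -30*√138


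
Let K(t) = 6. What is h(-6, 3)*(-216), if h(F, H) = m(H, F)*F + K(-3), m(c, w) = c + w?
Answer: -5184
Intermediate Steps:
h(F, H) = 6 + F*(F + H) (h(F, H) = (H + F)*F + 6 = (F + H)*F + 6 = F*(F + H) + 6 = 6 + F*(F + H))
h(-6, 3)*(-216) = (6 - 6*(-6 + 3))*(-216) = (6 - 6*(-3))*(-216) = (6 + 18)*(-216) = 24*(-216) = -5184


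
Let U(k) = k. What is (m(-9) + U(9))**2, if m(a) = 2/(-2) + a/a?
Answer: 81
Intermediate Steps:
m(a) = 0 (m(a) = 2*(-1/2) + 1 = -1 + 1 = 0)
(m(-9) + U(9))**2 = (0 + 9)**2 = 9**2 = 81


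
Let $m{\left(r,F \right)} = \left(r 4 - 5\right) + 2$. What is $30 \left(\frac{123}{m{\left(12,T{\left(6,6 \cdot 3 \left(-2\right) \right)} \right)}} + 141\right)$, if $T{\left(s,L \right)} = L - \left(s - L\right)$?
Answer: $4312$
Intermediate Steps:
$T{\left(s,L \right)} = - s + 2 L$ ($T{\left(s,L \right)} = L + \left(L - s\right) = - s + 2 L$)
$m{\left(r,F \right)} = -3 + 4 r$ ($m{\left(r,F \right)} = \left(4 r - 5\right) + 2 = \left(-5 + 4 r\right) + 2 = -3 + 4 r$)
$30 \left(\frac{123}{m{\left(12,T{\left(6,6 \cdot 3 \left(-2\right) \right)} \right)}} + 141\right) = 30 \left(\frac{123}{-3 + 4 \cdot 12} + 141\right) = 30 \left(\frac{123}{-3 + 48} + 141\right) = 30 \left(\frac{123}{45} + 141\right) = 30 \left(123 \cdot \frac{1}{45} + 141\right) = 30 \left(\frac{41}{15} + 141\right) = 30 \cdot \frac{2156}{15} = 4312$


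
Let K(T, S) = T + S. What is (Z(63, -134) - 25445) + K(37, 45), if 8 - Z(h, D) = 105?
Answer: -25460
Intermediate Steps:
Z(h, D) = -97 (Z(h, D) = 8 - 1*105 = 8 - 105 = -97)
K(T, S) = S + T
(Z(63, -134) - 25445) + K(37, 45) = (-97 - 25445) + (45 + 37) = -25542 + 82 = -25460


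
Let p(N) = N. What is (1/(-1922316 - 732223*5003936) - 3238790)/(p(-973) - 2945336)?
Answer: 43021311576881700161/39136244551443824736 ≈ 1.0993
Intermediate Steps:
(1/(-1922316 - 732223*5003936) - 3238790)/(p(-973) - 2945336) = (1/(-1922316 - 732223*5003936) - 3238790)/(-973 - 2945336) = ((1/5003936)/(-2654539) - 3238790)/(-2946309) = (-1/2654539*1/5003936 - 3238790)*(-1/2946309) = (-1/13283143265504 - 3238790)*(-1/2946309) = -43021311576881700161/13283143265504*(-1/2946309) = 43021311576881700161/39136244551443824736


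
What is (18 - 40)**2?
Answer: 484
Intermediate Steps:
(18 - 40)**2 = (-22)**2 = 484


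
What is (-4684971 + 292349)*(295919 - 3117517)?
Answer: 12394213449956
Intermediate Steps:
(-4684971 + 292349)*(295919 - 3117517) = -4392622*(-2821598) = 12394213449956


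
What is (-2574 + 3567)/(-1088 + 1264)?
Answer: 993/176 ≈ 5.6420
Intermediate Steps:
(-2574 + 3567)/(-1088 + 1264) = 993/176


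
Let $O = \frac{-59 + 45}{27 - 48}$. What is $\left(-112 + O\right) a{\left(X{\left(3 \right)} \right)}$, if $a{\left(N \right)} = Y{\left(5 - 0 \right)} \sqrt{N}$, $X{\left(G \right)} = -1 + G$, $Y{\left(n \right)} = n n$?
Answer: $- \frac{8350 \sqrt{2}}{3} \approx -3936.2$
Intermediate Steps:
$O = \frac{2}{3}$ ($O = - \frac{14}{-21} = \left(-14\right) \left(- \frac{1}{21}\right) = \frac{2}{3} \approx 0.66667$)
$Y{\left(n \right)} = n^{2}$
$a{\left(N \right)} = 25 \sqrt{N}$ ($a{\left(N \right)} = \left(5 - 0\right)^{2} \sqrt{N} = \left(5 + 0\right)^{2} \sqrt{N} = 5^{2} \sqrt{N} = 25 \sqrt{N}$)
$\left(-112 + O\right) a{\left(X{\left(3 \right)} \right)} = \left(-112 + \frac{2}{3}\right) 25 \sqrt{-1 + 3} = - \frac{334 \cdot 25 \sqrt{2}}{3} = - \frac{8350 \sqrt{2}}{3}$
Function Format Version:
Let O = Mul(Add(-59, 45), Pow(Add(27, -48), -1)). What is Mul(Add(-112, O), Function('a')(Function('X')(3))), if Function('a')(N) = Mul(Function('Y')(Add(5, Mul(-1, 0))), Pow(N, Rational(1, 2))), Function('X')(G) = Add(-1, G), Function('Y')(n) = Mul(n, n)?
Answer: Mul(Rational(-8350, 3), Pow(2, Rational(1, 2))) ≈ -3936.2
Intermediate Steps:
O = Rational(2, 3) (O = Mul(-14, Pow(-21, -1)) = Mul(-14, Rational(-1, 21)) = Rational(2, 3) ≈ 0.66667)
Function('Y')(n) = Pow(n, 2)
Function('a')(N) = Mul(25, Pow(N, Rational(1, 2))) (Function('a')(N) = Mul(Pow(Add(5, Mul(-1, 0)), 2), Pow(N, Rational(1, 2))) = Mul(Pow(Add(5, 0), 2), Pow(N, Rational(1, 2))) = Mul(Pow(5, 2), Pow(N, Rational(1, 2))) = Mul(25, Pow(N, Rational(1, 2))))
Mul(Add(-112, O), Function('a')(Function('X')(3))) = Mul(Add(-112, Rational(2, 3)), Mul(25, Pow(Add(-1, 3), Rational(1, 2)))) = Mul(Rational(-334, 3), Mul(25, Pow(2, Rational(1, 2)))) = Mul(Rational(-8350, 3), Pow(2, Rational(1, 2)))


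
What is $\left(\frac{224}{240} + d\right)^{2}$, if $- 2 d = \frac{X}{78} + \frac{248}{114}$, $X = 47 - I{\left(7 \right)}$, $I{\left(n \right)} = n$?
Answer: $\frac{2316484}{13727025} \approx 0.16875$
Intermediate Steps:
$X = 40$ ($X = 47 - 7 = 40$)
$d = - \frac{332}{247}$ ($d = - \frac{\frac{40}{78} + \frac{248}{114}}{2} = - \frac{40 \cdot \frac{1}{78} + 248 \cdot \frac{1}{114}}{2} = - \frac{\frac{20}{39} + \frac{124}{57}}{2} = \left(- \frac{1}{2}\right) \frac{664}{247} = - \frac{332}{247} \approx -1.3441$)
$\left(\frac{224}{240} + d\right)^{2} = \left(\frac{224}{240} - \frac{332}{247}\right)^{2} = \left(224 \cdot \frac{1}{240} - \frac{332}{247}\right)^{2} = \left(\frac{14}{15} - \frac{332}{247}\right)^{2} = \left(- \frac{1522}{3705}\right)^{2} = \frac{2316484}{13727025}$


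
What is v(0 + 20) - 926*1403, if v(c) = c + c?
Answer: -1299138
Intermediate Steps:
v(c) = 2*c
v(0 + 20) - 926*1403 = 2*(0 + 20) - 926*1403 = 2*20 - 1299178 = 40 - 1299178 = -1299138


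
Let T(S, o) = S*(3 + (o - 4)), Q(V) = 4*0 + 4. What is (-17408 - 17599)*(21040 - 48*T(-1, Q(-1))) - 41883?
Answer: -741630171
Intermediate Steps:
Q(V) = 4 (Q(V) = 0 + 4 = 4)
T(S, o) = S*(-1 + o) (T(S, o) = S*(3 + (-4 + o)) = S*(-1 + o))
(-17408 - 17599)*(21040 - 48*T(-1, Q(-1))) - 41883 = (-17408 - 17599)*(21040 - (-48)*(-1 + 4)) - 41883 = -35007*(21040 - (-48)*3) - 41883 = -35007*(21040 - 48*(-3)) - 41883 = -35007*(21040 + 144) - 41883 = -35007*21184 - 41883 = -741588288 - 41883 = -741630171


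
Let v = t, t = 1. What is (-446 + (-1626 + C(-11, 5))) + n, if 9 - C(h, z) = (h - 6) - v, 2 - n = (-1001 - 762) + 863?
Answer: -1143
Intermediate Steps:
v = 1
n = 902 (n = 2 - ((-1001 - 762) + 863) = 2 - (-1763 + 863) = 2 - 1*(-900) = 2 + 900 = 902)
C(h, z) = 16 - h (C(h, z) = 9 - ((h - 6) - 1*1) = 9 - ((-6 + h) - 1) = 9 - (-7 + h) = 9 + (7 - h) = 16 - h)
(-446 + (-1626 + C(-11, 5))) + n = (-446 + (-1626 + (16 - 1*(-11)))) + 902 = (-446 + (-1626 + (16 + 11))) + 902 = (-446 + (-1626 + 27)) + 902 = (-446 - 1599) + 902 = -2045 + 902 = -1143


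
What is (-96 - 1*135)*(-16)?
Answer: 3696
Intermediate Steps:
(-96 - 1*135)*(-16) = (-96 - 135)*(-16) = -231*(-16) = 3696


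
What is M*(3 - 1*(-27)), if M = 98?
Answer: 2940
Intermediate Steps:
M*(3 - 1*(-27)) = 98*(3 - 1*(-27)) = 98*(3 + 27) = 98*30 = 2940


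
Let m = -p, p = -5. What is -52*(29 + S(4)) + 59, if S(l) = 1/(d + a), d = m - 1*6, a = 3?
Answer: -1475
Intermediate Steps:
m = 5 (m = -1*(-5) = 5)
d = -1 (d = 5 - 1*6 = 5 - 6 = -1)
S(l) = ½ (S(l) = 1/(-1 + 3) = 1/2 = ½)
-52*(29 + S(4)) + 59 = -52*(29 + ½) + 59 = -52*59/2 + 59 = -1534 + 59 = -1475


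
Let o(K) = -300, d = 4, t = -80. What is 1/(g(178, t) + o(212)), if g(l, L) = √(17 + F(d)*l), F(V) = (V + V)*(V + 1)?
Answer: -100/27621 - √793/27621 ≈ -0.0046400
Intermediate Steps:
F(V) = 2*V*(1 + V) (F(V) = (2*V)*(1 + V) = 2*V*(1 + V))
g(l, L) = √(17 + 40*l) (g(l, L) = √(17 + (2*4*(1 + 4))*l) = √(17 + (2*4*5)*l) = √(17 + 40*l))
1/(g(178, t) + o(212)) = 1/(√(17 + 40*178) - 300) = 1/(√(17 + 7120) - 300) = 1/(√7137 - 300) = 1/(3*√793 - 300) = 1/(-300 + 3*√793)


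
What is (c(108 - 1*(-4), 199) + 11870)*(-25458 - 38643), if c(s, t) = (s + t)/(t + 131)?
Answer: -83703320837/110 ≈ -7.6094e+8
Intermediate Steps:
c(s, t) = (s + t)/(131 + t)
(c(108 - 1*(-4), 199) + 11870)*(-25458 - 38643) = (((108 - 1*(-4)) + 199)/(131 + 199) + 11870)*(-25458 - 38643) = (((108 + 4) + 199)/330 + 11870)*(-64101) = ((112 + 199)/330 + 11870)*(-64101) = ((1/330)*311 + 11870)*(-64101) = (311/330 + 11870)*(-64101) = (3917411/330)*(-64101) = -83703320837/110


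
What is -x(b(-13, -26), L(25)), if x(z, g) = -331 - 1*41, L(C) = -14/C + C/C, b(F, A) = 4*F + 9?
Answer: 372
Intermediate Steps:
b(F, A) = 9 + 4*F
L(C) = 1 - 14/C (L(C) = -14/C + 1 = 1 - 14/C)
x(z, g) = -372 (x(z, g) = -331 - 41 = -372)
-x(b(-13, -26), L(25)) = -1*(-372) = 372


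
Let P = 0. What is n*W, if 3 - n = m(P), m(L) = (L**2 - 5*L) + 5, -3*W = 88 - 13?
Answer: 50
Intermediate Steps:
W = -25 (W = -(88 - 13)/3 = -1/3*75 = -25)
m(L) = 5 + L**2 - 5*L
n = -2 (n = 3 - (5 + 0**2 - 5*0) = 3 - (5 + 0 + 0) = 3 - 1*5 = 3 - 5 = -2)
n*W = -2*(-25) = 50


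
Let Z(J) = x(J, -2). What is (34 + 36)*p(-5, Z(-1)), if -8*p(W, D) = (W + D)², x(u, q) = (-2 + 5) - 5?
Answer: -1715/4 ≈ -428.75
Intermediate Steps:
x(u, q) = -2 (x(u, q) = 3 - 5 = -2)
Z(J) = -2
p(W, D) = -(D + W)²/8 (p(W, D) = -(W + D)²/8 = -(D + W)²/8)
(34 + 36)*p(-5, Z(-1)) = (34 + 36)*(-(-2 - 5)²/8) = 70*(-⅛*(-7)²) = 70*(-⅛*49) = 70*(-49/8) = -1715/4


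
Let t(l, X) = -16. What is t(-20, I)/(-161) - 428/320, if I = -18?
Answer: -15947/12880 ≈ -1.2381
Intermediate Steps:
t(-20, I)/(-161) - 428/320 = -16/(-161) - 428/320 = -16*(-1/161) - 428*1/320 = 16/161 - 107/80 = -15947/12880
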